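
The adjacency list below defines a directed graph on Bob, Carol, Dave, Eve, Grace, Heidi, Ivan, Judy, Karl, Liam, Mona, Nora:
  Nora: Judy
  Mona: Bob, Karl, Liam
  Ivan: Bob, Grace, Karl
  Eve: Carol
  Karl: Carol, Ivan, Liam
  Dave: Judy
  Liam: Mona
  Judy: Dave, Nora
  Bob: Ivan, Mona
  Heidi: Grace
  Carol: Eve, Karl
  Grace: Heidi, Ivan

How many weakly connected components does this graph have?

2

From Bob: component {Bob, Carol, Eve, Grace, Heidi, Ivan, Karl, Liam, Mona}.
From Dave: component {Dave, Judy, Nora}.
That's 2 components.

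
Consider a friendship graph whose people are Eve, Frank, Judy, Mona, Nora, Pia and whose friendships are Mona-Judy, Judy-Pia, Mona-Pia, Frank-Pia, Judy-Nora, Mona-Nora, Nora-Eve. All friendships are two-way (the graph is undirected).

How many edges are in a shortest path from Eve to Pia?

3

Distance 0: Eve.
Distance 1: Nora.
Distance 2: Judy, Mona.
Distance 3: Pia — contains Pia.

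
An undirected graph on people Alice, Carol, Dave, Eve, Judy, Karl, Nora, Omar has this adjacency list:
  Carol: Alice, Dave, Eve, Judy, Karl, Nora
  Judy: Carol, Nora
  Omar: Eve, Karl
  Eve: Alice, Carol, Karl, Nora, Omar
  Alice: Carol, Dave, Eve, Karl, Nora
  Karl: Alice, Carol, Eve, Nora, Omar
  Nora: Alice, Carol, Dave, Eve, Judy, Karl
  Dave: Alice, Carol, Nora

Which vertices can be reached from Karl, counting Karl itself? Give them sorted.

Alice, Carol, Dave, Eve, Judy, Karl, Nora, Omar

Start at Karl.
Its neighbours: Alice, Carol, Eve, Nora, Omar.
Then their neighbours: Dave, Judy.
Every vertex is now reached.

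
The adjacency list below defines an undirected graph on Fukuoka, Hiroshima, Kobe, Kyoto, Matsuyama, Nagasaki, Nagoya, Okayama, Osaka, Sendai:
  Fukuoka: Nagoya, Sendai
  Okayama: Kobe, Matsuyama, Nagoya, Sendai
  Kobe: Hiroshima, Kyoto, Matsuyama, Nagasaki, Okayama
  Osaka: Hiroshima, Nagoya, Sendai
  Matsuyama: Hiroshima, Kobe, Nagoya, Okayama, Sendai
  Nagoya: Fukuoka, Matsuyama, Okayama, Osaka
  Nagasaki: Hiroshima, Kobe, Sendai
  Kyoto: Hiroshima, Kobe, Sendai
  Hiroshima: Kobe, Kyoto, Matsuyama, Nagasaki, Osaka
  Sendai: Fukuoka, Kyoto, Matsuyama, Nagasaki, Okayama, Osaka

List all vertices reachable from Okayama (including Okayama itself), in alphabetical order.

Fukuoka, Hiroshima, Kobe, Kyoto, Matsuyama, Nagasaki, Nagoya, Okayama, Osaka, Sendai

Start at Okayama.
Its neighbours: Kobe, Matsuyama, Nagoya, Sendai.
Then their neighbours: Fukuoka, Hiroshima, Kyoto, Nagasaki, Osaka.
Every vertex is now reached.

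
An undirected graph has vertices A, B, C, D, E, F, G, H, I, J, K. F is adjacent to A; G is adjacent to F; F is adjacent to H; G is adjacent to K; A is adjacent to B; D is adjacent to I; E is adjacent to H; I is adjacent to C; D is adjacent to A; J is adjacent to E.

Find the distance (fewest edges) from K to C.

Distance 0: K.
Distance 1: G.
Distance 2: F.
Distance 3: A, H.
Distance 4: B, D, E.
Distance 5: I, J.
Distance 6: C — contains C.

6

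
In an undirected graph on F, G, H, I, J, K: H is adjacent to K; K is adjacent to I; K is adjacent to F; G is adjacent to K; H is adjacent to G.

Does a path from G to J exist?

No

Explore from G.
Distance 1: reach H, K.
Distance 2: reach F, I.
The search is exhausted without reaching J; it lies in a different component.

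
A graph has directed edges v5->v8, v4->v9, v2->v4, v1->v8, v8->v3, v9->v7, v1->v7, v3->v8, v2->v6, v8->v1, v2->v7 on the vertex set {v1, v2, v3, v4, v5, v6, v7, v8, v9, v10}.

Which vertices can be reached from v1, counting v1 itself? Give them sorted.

Start at v1.
Its neighbours: v7, v8.
Then their neighbours: v3.
Nothing further is reachable.

v1, v3, v7, v8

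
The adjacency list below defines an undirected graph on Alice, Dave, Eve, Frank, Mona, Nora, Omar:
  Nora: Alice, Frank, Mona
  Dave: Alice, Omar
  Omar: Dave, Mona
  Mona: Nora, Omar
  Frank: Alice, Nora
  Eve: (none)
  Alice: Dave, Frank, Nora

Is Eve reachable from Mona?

No

Explore from Mona.
Distance 1: reach Nora, Omar.
Distance 2: reach Alice, Dave, Frank.
The search is exhausted without reaching Eve; it lies in a different component.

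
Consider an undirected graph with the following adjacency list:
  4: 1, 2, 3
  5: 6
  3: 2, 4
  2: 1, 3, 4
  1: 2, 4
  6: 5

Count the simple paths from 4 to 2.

4–1–2
4–2
4–3–2

3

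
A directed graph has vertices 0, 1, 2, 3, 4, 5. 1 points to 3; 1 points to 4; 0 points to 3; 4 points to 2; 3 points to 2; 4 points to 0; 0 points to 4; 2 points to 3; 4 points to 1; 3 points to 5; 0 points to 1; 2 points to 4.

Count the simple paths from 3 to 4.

3→2→4

1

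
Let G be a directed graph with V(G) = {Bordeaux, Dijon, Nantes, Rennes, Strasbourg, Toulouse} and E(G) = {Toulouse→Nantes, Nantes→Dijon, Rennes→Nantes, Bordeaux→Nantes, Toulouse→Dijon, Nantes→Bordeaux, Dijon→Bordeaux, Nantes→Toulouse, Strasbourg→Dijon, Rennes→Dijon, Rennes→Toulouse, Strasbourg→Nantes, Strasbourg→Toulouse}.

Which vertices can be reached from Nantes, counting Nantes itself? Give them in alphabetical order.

Bordeaux, Dijon, Nantes, Toulouse

Start at Nantes.
Its neighbours: Bordeaux, Dijon, Toulouse.
Nothing further is reachable.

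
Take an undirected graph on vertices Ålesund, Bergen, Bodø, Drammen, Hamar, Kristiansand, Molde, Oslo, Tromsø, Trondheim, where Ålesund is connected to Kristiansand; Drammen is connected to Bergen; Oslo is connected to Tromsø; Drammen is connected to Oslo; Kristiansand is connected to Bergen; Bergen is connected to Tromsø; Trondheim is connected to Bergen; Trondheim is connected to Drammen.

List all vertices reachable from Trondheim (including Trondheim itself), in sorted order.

Ålesund, Bergen, Drammen, Kristiansand, Oslo, Tromsø, Trondheim

Start at Trondheim.
Its neighbours: Bergen, Drammen.
Then their neighbours: Kristiansand, Oslo, Tromsø.
Then next layer: Ålesund.
Nothing further is reachable.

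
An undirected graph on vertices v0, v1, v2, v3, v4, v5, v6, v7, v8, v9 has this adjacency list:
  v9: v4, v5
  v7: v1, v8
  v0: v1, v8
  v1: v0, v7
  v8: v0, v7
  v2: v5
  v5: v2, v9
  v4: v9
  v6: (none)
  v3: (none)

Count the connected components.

From v0: component {v0, v1, v7, v8}.
From v2: component {v2, v4, v5, v9}.
From v3: component {v3}.
From v6: component {v6}.
That's 4 components.

4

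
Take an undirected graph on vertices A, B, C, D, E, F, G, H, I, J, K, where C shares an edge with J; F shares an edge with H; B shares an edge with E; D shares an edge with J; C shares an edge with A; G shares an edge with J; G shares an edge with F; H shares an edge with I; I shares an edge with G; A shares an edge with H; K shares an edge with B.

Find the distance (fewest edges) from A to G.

3

Distance 0: A.
Distance 1: C, H.
Distance 2: F, I, J.
Distance 3: D, G — contains G.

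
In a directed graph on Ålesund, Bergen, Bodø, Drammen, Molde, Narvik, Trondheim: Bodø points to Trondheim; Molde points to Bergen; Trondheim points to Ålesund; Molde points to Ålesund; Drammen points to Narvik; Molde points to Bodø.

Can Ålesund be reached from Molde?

Explore from Molde.
Distance 1: reach Ålesund, Bergen, Bodø.
Found Ålesund.

Yes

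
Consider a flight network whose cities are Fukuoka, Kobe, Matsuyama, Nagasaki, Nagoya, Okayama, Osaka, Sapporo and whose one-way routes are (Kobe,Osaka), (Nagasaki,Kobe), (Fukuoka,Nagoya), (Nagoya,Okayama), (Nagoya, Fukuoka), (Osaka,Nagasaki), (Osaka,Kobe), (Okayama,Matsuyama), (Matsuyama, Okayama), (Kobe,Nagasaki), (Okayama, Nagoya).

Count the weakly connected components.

From Fukuoka: component {Fukuoka, Matsuyama, Nagoya, Okayama}.
From Kobe: component {Kobe, Nagasaki, Osaka}.
From Sapporo: component {Sapporo}.
That's 3 components.

3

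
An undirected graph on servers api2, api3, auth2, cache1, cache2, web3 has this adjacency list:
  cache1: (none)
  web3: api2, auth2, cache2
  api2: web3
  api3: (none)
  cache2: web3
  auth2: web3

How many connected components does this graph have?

3

From api2: component {api2, auth2, cache2, web3}.
From api3: component {api3}.
From cache1: component {cache1}.
That's 3 components.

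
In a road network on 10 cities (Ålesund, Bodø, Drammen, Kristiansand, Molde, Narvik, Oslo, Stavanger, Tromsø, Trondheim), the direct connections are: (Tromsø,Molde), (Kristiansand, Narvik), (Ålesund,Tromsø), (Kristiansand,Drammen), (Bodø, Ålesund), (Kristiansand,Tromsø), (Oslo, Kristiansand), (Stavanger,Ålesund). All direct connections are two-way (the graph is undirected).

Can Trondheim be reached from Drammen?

No

Explore from Drammen.
Distance 1: reach Kristiansand.
Distance 2: reach Narvik, Oslo, Tromsø.
Distance 3: reach Ålesund, Molde.
Distance 4: reach Bodø, Stavanger.
The search is exhausted without reaching Trondheim; it lies in a different component.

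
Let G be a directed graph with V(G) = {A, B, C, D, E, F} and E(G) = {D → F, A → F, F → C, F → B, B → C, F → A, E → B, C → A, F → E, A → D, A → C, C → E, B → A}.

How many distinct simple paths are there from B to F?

4

B→A→D→F
B→A→F
B→C→A→D→F
B→C→A→F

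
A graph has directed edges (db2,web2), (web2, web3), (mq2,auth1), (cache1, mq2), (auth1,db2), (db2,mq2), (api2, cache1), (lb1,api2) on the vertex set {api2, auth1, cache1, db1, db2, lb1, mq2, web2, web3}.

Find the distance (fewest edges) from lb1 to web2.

Distance 0: lb1.
Distance 1: api2.
Distance 2: cache1.
Distance 3: mq2.
Distance 4: auth1.
Distance 5: db2.
Distance 6: web2 — contains web2.

6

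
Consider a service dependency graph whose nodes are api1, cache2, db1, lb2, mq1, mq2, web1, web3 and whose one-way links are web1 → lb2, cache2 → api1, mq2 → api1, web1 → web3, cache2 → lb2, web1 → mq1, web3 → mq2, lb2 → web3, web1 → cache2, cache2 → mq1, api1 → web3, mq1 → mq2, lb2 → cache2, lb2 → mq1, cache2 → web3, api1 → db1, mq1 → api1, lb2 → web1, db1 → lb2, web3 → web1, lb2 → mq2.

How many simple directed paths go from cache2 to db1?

18

cache2→api1→db1
cache2→lb2→mq1→api1→db1
cache2→lb2→mq1→mq2→api1→db1
cache2→lb2→mq2→api1→db1
cache2→lb2→web1→mq1→api1→db1
cache2→lb2→web1→mq1→mq2→api1→db1
cache2→lb2→web1→web3→mq2→api1→db1
cache2→lb2→web3→mq2→api1→db1
... and 10 more.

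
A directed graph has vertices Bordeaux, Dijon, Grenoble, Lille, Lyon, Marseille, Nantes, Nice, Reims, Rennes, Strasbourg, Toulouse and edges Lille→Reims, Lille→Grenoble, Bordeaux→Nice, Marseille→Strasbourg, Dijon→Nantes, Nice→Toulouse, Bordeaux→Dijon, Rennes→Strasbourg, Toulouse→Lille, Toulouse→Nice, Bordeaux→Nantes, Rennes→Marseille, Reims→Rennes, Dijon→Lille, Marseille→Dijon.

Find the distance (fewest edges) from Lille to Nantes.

Distance 0: Lille.
Distance 1: Grenoble, Reims.
Distance 2: Rennes.
Distance 3: Marseille, Strasbourg.
Distance 4: Dijon.
Distance 5: Nantes — contains Nantes.

5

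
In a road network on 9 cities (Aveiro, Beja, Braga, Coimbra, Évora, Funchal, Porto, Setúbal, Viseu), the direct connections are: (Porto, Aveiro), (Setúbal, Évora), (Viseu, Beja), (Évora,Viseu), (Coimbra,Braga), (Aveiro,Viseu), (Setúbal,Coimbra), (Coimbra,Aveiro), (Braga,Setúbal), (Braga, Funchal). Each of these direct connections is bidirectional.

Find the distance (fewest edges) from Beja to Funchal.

Distance 0: Beja.
Distance 1: Viseu.
Distance 2: Aveiro, Évora.
Distance 3: Coimbra, Porto, Setúbal.
Distance 4: Braga.
Distance 5: Funchal — contains Funchal.

5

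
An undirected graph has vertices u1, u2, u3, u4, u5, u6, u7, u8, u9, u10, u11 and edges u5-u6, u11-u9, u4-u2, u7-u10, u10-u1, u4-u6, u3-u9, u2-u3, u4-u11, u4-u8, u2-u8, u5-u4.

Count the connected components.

2

From u1: component {u1, u7, u10}.
From u2: component {u2, u3, u4, u5, u6, u8, u9, u11}.
That's 2 components.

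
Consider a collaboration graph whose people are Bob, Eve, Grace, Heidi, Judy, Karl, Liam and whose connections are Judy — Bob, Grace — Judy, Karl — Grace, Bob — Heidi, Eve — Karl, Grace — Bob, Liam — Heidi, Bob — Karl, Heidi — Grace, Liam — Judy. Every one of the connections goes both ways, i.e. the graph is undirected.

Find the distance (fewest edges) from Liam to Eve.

4

Distance 0: Liam.
Distance 1: Heidi, Judy.
Distance 2: Bob, Grace.
Distance 3: Karl.
Distance 4: Eve — contains Eve.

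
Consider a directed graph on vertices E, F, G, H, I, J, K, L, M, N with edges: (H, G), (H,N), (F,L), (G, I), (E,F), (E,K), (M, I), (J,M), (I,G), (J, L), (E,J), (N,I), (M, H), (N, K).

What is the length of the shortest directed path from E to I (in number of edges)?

3

Distance 0: E.
Distance 1: F, J, K.
Distance 2: L, M.
Distance 3: H, I — contains I.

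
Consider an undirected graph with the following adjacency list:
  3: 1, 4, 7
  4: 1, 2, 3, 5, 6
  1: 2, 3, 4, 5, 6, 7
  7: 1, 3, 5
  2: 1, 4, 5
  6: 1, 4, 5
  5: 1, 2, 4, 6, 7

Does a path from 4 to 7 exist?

Explore from 4.
Distance 1: reach 1, 2, 3, 5, 6.
Distance 2: reach 7.
Found 7.

Yes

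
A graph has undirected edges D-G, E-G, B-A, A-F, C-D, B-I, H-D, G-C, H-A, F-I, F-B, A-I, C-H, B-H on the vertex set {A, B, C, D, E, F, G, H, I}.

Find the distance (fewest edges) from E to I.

5

Distance 0: E.
Distance 1: G.
Distance 2: C, D.
Distance 3: H.
Distance 4: A, B.
Distance 5: F, I — contains I.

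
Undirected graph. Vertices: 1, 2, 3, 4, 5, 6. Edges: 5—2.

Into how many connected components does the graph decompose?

5

From 1: component {1}.
From 2: component {2, 5}.
From 3: component {3}.
From 4: component {4}.
From 6: component {6}.
That's 5 components.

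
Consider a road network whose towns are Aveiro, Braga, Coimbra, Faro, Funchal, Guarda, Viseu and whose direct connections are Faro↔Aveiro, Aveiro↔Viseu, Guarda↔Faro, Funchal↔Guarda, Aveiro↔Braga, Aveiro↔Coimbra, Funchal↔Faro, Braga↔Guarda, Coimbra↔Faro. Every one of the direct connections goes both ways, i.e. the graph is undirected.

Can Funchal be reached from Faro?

Explore from Faro.
Distance 1: reach Aveiro, Coimbra, Funchal, Guarda.
Found Funchal.

Yes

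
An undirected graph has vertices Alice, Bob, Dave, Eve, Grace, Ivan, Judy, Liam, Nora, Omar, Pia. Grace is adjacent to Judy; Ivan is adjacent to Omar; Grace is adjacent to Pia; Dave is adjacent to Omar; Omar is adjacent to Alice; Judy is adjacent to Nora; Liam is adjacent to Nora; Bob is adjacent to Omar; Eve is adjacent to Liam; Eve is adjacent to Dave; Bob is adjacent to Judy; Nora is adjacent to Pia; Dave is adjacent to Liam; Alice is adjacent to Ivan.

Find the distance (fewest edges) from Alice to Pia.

5

Distance 0: Alice.
Distance 1: Ivan, Omar.
Distance 2: Bob, Dave.
Distance 3: Eve, Judy, Liam.
Distance 4: Grace, Nora.
Distance 5: Pia — contains Pia.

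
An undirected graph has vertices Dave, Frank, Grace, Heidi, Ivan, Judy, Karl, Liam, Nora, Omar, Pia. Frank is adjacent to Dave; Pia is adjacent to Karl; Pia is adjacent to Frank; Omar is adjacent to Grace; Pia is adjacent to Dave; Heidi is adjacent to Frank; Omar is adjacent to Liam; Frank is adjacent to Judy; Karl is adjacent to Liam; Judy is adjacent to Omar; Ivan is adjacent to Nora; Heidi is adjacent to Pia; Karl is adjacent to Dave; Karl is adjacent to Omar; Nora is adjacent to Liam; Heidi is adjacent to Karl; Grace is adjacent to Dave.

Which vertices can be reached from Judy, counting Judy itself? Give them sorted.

Start at Judy.
Its neighbours: Frank, Omar.
Then their neighbours: Dave, Grace, Heidi, Karl, Liam, Pia.
Then next layer: Nora.
Then next layer: Ivan.
Every vertex is now reached.

Dave, Frank, Grace, Heidi, Ivan, Judy, Karl, Liam, Nora, Omar, Pia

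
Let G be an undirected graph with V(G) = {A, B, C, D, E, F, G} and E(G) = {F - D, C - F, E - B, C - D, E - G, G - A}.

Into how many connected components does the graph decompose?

From A: component {A, B, E, G}.
From C: component {C, D, F}.
That's 2 components.

2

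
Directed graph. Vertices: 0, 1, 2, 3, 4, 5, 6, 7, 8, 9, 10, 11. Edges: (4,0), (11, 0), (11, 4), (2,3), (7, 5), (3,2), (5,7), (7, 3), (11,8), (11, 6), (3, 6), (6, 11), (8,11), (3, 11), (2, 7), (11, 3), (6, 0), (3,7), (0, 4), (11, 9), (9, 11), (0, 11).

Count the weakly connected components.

3

From 0: component {0, 2, 3, 4, 5, 6, 7, 8, 9, 11}.
From 1: component {1}.
From 10: component {10}.
That's 3 components.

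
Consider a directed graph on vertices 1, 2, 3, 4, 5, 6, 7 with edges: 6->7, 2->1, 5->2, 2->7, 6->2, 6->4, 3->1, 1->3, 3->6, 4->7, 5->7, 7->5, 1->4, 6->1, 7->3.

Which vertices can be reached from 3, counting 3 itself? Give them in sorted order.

1, 2, 3, 4, 5, 6, 7

Start at 3.
Its neighbours: 1, 6.
Then their neighbours: 2, 4, 7.
Then next layer: 5.
Every vertex is now reached.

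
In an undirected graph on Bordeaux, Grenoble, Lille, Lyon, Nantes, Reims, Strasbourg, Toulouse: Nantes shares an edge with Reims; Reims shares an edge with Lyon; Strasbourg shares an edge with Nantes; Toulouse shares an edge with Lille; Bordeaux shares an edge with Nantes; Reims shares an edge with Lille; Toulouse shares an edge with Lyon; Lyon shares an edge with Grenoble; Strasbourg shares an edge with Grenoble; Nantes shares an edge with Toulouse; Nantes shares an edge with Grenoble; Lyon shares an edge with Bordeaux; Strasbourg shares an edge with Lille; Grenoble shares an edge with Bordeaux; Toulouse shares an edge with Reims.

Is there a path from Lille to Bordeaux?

Yes

Explore from Lille.
Distance 1: reach Reims, Strasbourg, Toulouse.
Distance 2: reach Grenoble, Lyon, Nantes.
Distance 3: reach Bordeaux.
Found Bordeaux.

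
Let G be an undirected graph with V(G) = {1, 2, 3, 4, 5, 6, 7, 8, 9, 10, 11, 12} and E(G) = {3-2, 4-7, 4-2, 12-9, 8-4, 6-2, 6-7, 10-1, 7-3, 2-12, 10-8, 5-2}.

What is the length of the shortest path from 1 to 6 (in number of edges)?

Distance 0: 1.
Distance 1: 10.
Distance 2: 8.
Distance 3: 4.
Distance 4: 2, 7.
Distance 5: 3, 5, 6, 12 — contains 6.

5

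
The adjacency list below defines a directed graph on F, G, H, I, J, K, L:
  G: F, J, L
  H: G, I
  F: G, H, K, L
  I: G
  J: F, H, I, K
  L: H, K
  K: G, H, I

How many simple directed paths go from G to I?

19

G→F→H→I
G→F→K→H→I
G→F→K→I
G→F→L→H→I
G→F→L→K→H→I
G→F→L→K→I
G→J→F→H→I
G→J→F→K→H→I
... and 11 more.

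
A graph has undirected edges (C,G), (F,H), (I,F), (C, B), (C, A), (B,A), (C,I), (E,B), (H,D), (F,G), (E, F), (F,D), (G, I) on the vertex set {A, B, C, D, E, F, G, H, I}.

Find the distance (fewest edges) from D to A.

Distance 0: D.
Distance 1: F, H.
Distance 2: E, G, I.
Distance 3: B, C.
Distance 4: A — contains A.

4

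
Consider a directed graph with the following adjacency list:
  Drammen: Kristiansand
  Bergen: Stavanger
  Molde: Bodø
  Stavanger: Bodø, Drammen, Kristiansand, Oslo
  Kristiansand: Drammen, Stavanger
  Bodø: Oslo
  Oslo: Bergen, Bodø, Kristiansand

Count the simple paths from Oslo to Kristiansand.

3

Oslo→Bergen→Stavanger→Drammen→Kristiansand
Oslo→Bergen→Stavanger→Kristiansand
Oslo→Kristiansand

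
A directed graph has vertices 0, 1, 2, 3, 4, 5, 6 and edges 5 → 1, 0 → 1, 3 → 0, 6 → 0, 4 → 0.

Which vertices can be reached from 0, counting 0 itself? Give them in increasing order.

0, 1

Start at 0.
Its neighbours: 1.
Nothing further is reachable.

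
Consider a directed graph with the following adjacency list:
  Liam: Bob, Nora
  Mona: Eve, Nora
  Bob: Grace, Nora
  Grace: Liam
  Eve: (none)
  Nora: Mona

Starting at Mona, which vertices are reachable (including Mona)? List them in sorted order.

Start at Mona.
Its neighbours: Eve, Nora.
Nothing further is reachable.

Eve, Mona, Nora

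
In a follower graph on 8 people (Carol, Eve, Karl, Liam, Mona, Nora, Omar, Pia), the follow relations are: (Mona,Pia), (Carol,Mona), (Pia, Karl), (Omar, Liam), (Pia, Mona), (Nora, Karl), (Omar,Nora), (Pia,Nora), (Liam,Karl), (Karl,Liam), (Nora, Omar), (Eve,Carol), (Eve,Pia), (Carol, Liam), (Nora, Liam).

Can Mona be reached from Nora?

Explore from Nora.
Distance 1: reach Karl, Liam, Omar.
The search from Nora is exhausted; no directed path reaches Mona.

No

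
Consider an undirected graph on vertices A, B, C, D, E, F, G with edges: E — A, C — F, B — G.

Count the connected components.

From A: component {A, E}.
From B: component {B, G}.
From C: component {C, F}.
From D: component {D}.
That's 4 components.

4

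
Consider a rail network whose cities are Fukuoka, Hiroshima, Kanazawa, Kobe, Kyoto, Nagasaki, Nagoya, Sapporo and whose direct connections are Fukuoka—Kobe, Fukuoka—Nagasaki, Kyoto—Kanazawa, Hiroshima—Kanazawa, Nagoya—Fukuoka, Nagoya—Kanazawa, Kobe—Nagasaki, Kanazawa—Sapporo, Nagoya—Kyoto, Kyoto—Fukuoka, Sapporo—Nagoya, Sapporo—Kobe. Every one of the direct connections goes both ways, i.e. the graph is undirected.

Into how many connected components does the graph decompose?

1

From Fukuoka: component {Fukuoka, Hiroshima, Kanazawa, Kobe, Kyoto, Nagasaki, Nagoya, Sapporo}.
That's 1 component.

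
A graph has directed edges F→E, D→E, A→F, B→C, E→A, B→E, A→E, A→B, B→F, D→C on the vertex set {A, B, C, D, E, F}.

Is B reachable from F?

Explore from F.
Distance 1: reach E.
Distance 2: reach A.
Distance 3: reach B.
Found B.

Yes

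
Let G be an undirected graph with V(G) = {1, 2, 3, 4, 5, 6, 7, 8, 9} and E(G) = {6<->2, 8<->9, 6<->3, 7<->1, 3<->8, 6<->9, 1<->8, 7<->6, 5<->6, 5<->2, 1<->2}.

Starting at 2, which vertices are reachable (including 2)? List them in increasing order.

1, 2, 3, 5, 6, 7, 8, 9

Start at 2.
Its neighbours: 1, 5, 6.
Then their neighbours: 3, 7, 8, 9.
Nothing further is reachable.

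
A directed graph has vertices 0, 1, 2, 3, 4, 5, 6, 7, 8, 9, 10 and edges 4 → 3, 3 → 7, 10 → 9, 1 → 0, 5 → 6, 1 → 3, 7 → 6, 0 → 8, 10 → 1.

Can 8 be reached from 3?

Explore from 3.
Distance 1: reach 7.
Distance 2: reach 6.
The search from 3 is exhausted; no directed path reaches 8.

No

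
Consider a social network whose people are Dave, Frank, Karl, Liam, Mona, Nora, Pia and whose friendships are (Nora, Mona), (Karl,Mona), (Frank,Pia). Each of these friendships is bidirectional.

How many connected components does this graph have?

4

From Dave: component {Dave}.
From Frank: component {Frank, Pia}.
From Karl: component {Karl, Mona, Nora}.
From Liam: component {Liam}.
That's 4 components.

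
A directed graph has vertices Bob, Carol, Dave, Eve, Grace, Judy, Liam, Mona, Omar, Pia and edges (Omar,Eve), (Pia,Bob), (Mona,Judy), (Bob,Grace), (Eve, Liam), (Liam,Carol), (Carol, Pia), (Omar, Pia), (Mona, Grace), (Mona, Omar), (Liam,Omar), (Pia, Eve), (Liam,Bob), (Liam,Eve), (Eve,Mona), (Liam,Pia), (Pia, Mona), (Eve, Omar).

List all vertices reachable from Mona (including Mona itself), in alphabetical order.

Bob, Carol, Eve, Grace, Judy, Liam, Mona, Omar, Pia

Start at Mona.
Its neighbours: Grace, Judy, Omar.
Then their neighbours: Eve, Pia.
Then next layer: Bob, Liam.
Then next layer: Carol.
Nothing further is reachable.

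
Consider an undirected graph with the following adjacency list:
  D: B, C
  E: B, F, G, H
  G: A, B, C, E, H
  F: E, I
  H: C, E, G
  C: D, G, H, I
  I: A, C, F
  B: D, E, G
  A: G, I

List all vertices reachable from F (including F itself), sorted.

A, B, C, D, E, F, G, H, I

Start at F.
Its neighbours: E, I.
Then their neighbours: A, B, C, G, H.
Then next layer: D.
Every vertex is now reached.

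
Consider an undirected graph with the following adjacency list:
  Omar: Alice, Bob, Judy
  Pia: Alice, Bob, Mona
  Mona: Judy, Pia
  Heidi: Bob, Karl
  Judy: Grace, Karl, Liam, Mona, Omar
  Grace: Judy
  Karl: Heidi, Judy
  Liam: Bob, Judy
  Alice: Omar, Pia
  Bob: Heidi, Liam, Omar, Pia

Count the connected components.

From Alice: component {Alice, Bob, Grace, Heidi, Judy, Karl, Liam, Mona, Omar, Pia}.
That's 1 component.

1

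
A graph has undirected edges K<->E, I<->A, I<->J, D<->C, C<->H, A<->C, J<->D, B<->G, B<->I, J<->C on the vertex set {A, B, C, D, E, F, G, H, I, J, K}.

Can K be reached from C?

No

Explore from C.
Distance 1: reach A, D, H, J.
Distance 2: reach I.
Distance 3: reach B.
Distance 4: reach G.
The search is exhausted without reaching K; it lies in a different component.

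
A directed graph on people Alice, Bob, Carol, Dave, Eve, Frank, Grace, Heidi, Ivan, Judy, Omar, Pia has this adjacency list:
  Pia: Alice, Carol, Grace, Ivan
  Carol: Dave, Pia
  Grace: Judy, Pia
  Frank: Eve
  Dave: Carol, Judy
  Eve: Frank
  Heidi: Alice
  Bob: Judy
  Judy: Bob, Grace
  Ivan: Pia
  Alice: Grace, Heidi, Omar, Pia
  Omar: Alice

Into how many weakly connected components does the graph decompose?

From Alice: component {Alice, Bob, Carol, Dave, Grace, Heidi, Ivan, Judy, Omar, Pia}.
From Eve: component {Eve, Frank}.
That's 2 components.

2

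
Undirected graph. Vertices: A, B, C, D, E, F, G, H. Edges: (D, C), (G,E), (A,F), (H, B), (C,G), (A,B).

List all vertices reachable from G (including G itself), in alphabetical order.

C, D, E, G

Start at G.
Its neighbours: C, E.
Then their neighbours: D.
Nothing further is reachable.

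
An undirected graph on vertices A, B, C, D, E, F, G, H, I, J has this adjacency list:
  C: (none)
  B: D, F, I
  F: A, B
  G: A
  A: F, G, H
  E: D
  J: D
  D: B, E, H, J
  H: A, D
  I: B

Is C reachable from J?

Explore from J.
Distance 1: reach D.
Distance 2: reach B, E, H.
Distance 3: reach A, F, I.
Distance 4: reach G.
The search is exhausted without reaching C; it lies in a different component.

No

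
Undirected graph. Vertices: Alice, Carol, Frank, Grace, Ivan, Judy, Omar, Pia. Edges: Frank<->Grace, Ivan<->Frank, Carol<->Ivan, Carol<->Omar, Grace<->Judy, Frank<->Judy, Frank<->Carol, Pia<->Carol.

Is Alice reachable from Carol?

No

Explore from Carol.
Distance 1: reach Frank, Ivan, Omar, Pia.
Distance 2: reach Grace, Judy.
The search is exhausted without reaching Alice; it lies in a different component.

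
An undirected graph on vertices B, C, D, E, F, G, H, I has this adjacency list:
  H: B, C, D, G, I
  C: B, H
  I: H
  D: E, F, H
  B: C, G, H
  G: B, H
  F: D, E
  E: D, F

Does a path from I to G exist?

Explore from I.
Distance 1: reach H.
Distance 2: reach B, C, D, G.
Found G.

Yes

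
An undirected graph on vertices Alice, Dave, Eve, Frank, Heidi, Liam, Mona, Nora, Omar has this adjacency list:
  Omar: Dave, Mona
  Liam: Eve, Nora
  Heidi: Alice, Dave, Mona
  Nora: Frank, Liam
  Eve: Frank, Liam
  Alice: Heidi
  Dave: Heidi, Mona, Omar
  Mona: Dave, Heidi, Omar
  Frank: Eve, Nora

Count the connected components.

From Alice: component {Alice, Dave, Heidi, Mona, Omar}.
From Eve: component {Eve, Frank, Liam, Nora}.
That's 2 components.

2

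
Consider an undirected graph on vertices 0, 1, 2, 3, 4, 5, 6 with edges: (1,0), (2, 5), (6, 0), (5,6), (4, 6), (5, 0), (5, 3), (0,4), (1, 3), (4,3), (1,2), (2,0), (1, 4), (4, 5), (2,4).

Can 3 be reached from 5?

Yes

Explore from 5.
Distance 1: reach 0, 2, 3, 4, 6.
Found 3.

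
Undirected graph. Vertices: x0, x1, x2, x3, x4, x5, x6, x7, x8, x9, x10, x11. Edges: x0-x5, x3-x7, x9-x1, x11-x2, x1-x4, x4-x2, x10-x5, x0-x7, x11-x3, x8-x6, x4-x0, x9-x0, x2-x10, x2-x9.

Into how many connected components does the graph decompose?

2

From x0: component {x0, x1, x2, x3, x4, x5, x7, x9, x10, x11}.
From x6: component {x6, x8}.
That's 2 components.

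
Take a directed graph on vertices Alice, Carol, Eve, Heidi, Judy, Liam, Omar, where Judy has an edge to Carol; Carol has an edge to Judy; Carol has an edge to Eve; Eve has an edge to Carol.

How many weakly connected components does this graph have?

5

From Alice: component {Alice}.
From Carol: component {Carol, Eve, Judy}.
From Heidi: component {Heidi}.
From Liam: component {Liam}.
From Omar: component {Omar}.
That's 5 components.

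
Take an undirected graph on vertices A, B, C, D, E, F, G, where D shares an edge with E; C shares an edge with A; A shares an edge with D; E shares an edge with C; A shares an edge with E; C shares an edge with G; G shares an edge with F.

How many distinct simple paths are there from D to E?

3

D–A–C–E
D–A–E
D–E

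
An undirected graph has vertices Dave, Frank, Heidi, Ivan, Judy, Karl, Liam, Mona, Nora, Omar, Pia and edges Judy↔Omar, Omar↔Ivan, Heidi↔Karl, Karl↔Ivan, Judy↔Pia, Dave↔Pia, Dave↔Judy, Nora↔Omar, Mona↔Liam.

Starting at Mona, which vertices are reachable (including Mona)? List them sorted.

Start at Mona.
Its neighbours: Liam.
Nothing further is reachable.

Liam, Mona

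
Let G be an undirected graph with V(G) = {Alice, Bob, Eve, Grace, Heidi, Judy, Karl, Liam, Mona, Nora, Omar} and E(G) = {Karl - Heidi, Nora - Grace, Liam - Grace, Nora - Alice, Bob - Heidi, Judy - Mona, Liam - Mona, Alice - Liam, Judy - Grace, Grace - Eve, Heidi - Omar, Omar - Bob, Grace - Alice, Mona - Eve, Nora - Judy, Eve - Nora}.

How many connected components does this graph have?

2

From Alice: component {Alice, Eve, Grace, Judy, Liam, Mona, Nora}.
From Bob: component {Bob, Heidi, Karl, Omar}.
That's 2 components.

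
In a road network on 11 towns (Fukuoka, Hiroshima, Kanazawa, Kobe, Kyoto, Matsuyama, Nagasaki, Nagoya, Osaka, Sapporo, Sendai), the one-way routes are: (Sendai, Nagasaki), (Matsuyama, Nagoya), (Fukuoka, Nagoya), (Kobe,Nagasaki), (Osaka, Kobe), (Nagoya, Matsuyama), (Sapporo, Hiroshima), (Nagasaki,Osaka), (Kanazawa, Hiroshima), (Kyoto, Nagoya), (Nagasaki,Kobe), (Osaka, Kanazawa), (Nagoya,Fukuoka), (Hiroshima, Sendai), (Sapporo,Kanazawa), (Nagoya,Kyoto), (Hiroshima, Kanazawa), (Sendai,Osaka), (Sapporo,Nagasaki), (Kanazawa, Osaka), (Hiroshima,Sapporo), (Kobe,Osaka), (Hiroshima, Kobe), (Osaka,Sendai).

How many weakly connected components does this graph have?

2

From Fukuoka: component {Fukuoka, Kyoto, Matsuyama, Nagoya}.
From Hiroshima: component {Hiroshima, Kanazawa, Kobe, Nagasaki, Osaka, Sapporo, Sendai}.
That's 2 components.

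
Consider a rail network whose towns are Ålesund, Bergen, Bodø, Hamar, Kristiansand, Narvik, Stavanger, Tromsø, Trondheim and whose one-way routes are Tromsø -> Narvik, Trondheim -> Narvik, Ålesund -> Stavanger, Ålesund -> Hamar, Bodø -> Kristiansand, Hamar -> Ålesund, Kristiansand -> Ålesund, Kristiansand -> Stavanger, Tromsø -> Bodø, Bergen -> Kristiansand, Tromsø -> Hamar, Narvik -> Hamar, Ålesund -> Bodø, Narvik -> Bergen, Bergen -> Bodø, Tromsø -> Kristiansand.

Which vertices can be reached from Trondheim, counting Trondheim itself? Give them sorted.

Start at Trondheim.
Its neighbours: Narvik.
Then their neighbours: Bergen, Hamar.
Then next layer: Ålesund, Bodø, Kristiansand.
Then next layer: Stavanger.
Nothing further is reachable.

Ålesund, Bergen, Bodø, Hamar, Kristiansand, Narvik, Stavanger, Trondheim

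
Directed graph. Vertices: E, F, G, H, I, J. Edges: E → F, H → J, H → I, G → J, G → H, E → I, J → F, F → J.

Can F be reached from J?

Explore from J.
Distance 1: reach F.
Found F.

Yes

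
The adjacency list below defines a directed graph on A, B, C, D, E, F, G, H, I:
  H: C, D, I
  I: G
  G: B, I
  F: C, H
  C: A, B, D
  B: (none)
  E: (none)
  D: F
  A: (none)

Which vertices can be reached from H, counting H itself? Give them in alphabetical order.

Start at H.
Its neighbours: C, D, I.
Then their neighbours: A, B, F, G.
Nothing further is reachable.

A, B, C, D, F, G, H, I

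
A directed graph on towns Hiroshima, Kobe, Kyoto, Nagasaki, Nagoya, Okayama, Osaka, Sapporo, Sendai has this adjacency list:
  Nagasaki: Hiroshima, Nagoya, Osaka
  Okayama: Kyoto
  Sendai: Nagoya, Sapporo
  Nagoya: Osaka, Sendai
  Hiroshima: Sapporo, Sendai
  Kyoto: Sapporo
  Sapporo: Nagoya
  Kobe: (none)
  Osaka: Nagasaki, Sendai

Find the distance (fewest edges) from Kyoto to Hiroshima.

Distance 0: Kyoto.
Distance 1: Sapporo.
Distance 2: Nagoya.
Distance 3: Osaka, Sendai.
Distance 4: Nagasaki.
Distance 5: Hiroshima — contains Hiroshima.

5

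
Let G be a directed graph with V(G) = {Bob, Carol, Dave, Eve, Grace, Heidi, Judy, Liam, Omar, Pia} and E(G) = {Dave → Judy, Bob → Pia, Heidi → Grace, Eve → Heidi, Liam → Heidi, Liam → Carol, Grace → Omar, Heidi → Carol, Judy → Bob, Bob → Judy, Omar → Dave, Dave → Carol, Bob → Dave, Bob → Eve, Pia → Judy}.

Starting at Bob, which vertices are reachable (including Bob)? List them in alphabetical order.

Bob, Carol, Dave, Eve, Grace, Heidi, Judy, Omar, Pia

Start at Bob.
Its neighbours: Dave, Eve, Judy, Pia.
Then their neighbours: Carol, Heidi.
Then next layer: Grace.
Then next layer: Omar.
Nothing further is reachable.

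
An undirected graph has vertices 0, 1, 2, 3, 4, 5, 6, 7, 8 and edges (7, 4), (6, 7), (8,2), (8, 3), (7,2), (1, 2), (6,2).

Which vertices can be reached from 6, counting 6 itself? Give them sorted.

1, 2, 3, 4, 6, 7, 8

Start at 6.
Its neighbours: 2, 7.
Then their neighbours: 1, 4, 8.
Then next layer: 3.
Nothing further is reachable.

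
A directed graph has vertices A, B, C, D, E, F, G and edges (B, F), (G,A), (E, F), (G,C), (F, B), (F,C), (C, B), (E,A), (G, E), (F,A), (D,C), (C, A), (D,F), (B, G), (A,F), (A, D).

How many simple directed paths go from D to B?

D→C→A→F→B
D→C→B
D→F→B
D→F→C→B

4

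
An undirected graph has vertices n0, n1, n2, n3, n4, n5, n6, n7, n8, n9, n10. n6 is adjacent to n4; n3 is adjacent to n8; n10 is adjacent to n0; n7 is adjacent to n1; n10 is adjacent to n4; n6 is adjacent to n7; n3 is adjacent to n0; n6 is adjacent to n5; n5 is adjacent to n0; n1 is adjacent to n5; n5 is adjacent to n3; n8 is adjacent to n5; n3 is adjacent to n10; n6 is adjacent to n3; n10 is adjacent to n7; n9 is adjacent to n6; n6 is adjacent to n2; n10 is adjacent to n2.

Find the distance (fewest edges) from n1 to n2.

Distance 0: n1.
Distance 1: n5, n7.
Distance 2: n0, n3, n6, n8, n10.
Distance 3: n2, n4, n9 — contains n2.

3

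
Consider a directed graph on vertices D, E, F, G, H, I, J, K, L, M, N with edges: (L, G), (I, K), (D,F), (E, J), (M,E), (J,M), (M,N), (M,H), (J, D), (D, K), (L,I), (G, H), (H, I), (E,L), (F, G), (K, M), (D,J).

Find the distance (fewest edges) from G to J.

Distance 0: G.
Distance 1: H.
Distance 2: I.
Distance 3: K.
Distance 4: M.
Distance 5: E, N.
Distance 6: J, L — contains J.

6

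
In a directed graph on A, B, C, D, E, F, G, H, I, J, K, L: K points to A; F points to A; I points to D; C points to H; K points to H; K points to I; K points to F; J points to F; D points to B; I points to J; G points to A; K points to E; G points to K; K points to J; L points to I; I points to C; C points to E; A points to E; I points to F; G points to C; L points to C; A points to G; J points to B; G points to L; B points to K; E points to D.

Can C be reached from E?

Yes

Explore from E.
Distance 1: reach D.
Distance 2: reach B.
Distance 3: reach K.
Distance 4: reach A, F, H, I, J.
Distance 5: reach C, G.
Found C.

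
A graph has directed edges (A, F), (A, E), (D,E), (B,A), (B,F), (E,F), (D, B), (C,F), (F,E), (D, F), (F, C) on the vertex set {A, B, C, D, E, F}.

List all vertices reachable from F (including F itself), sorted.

C, E, F

Start at F.
Its neighbours: C, E.
Nothing further is reachable.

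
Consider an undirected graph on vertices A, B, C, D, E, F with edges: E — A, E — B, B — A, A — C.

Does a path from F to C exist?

No

F has no edges, so nothing is reachable from it.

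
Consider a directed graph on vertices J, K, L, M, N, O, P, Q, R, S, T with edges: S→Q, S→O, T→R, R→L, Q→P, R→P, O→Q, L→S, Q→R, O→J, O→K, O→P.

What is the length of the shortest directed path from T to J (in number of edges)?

5

Distance 0: T.
Distance 1: R.
Distance 2: L, P.
Distance 3: S.
Distance 4: O, Q.
Distance 5: J, K — contains J.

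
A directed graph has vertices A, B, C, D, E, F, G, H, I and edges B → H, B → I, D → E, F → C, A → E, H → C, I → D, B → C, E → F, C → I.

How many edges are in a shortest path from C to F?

4

Distance 0: C.
Distance 1: I.
Distance 2: D.
Distance 3: E.
Distance 4: F — contains F.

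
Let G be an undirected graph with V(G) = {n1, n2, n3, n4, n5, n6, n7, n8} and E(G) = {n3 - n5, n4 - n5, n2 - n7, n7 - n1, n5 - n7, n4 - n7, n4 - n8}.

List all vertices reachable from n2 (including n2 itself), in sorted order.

n1, n2, n3, n4, n5, n7, n8

Start at n2.
Its neighbours: n7.
Then their neighbours: n1, n4, n5.
Then next layer: n3, n8.
Nothing further is reachable.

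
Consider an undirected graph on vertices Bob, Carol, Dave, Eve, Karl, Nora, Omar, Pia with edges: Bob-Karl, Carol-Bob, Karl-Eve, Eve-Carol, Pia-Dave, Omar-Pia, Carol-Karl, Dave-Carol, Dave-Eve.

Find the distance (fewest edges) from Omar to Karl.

4

Distance 0: Omar.
Distance 1: Pia.
Distance 2: Dave.
Distance 3: Carol, Eve.
Distance 4: Bob, Karl — contains Karl.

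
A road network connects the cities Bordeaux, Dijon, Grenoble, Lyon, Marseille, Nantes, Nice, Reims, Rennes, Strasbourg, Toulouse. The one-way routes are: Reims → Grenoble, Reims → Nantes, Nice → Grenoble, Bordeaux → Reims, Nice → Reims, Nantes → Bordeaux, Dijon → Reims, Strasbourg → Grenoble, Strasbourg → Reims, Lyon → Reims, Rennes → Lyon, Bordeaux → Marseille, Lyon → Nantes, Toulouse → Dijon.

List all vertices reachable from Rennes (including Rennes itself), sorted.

Start at Rennes.
Its neighbours: Lyon.
Then their neighbours: Nantes, Reims.
Then next layer: Bordeaux, Grenoble.
Then next layer: Marseille.
Nothing further is reachable.

Bordeaux, Grenoble, Lyon, Marseille, Nantes, Reims, Rennes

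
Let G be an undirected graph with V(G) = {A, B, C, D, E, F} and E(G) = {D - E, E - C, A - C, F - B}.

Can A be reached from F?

No

Explore from F.
Distance 1: reach B.
The search is exhausted without reaching A; it lies in a different component.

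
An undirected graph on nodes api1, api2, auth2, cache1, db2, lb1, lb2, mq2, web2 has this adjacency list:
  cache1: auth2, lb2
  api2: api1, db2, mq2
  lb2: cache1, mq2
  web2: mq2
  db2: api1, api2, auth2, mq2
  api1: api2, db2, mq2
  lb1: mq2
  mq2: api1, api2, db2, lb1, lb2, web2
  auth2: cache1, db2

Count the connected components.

From api1: component {api1, api2, auth2, cache1, db2, lb1, lb2, mq2, web2}.
That's 1 component.

1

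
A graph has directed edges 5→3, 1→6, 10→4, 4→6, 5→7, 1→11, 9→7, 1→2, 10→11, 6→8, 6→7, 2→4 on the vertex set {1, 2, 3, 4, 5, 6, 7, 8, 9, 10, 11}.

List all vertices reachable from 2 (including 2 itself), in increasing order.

Start at 2.
Its neighbours: 4.
Then their neighbours: 6.
Then next layer: 7, 8.
Nothing further is reachable.

2, 4, 6, 7, 8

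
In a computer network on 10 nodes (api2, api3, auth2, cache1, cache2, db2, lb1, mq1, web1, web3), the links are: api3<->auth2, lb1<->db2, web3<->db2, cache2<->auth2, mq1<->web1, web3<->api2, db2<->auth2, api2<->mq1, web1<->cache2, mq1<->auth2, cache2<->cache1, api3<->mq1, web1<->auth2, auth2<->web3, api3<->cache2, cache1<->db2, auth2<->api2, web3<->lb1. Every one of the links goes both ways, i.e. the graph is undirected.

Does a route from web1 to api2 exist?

Explore from web1.
Distance 1: reach auth2, cache2, mq1.
Distance 2: reach api2, api3, cache1, db2, web3.
Found api2.

Yes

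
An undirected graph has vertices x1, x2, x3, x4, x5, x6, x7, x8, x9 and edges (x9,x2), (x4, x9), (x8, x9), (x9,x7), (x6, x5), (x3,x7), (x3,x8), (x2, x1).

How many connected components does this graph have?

2

From x1: component {x1, x2, x3, x4, x7, x8, x9}.
From x5: component {x5, x6}.
That's 2 components.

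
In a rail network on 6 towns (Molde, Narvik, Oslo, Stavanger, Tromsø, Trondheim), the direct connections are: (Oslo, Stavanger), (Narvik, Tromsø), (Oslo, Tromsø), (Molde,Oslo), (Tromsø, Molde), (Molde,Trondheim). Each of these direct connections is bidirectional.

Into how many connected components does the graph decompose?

1

From Molde: component {Molde, Narvik, Oslo, Stavanger, Tromsø, Trondheim}.
That's 1 component.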